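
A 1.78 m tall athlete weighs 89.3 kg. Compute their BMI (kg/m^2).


height^2 = 3.1684 m^2
BMI = 89.3 / 3.1684 = 28.18 kg/m^2

28.18 kg/m^2


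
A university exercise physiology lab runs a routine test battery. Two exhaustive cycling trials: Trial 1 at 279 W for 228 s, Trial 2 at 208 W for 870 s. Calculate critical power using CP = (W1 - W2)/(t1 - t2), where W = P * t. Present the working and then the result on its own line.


W1 = 279 * 228 = 63612 J
W2 = 208 * 870 = 180960 J
CP = (63612 - 180960) / (228 - 870)
= -117348 / -642
= 182.79 W

182.79 W


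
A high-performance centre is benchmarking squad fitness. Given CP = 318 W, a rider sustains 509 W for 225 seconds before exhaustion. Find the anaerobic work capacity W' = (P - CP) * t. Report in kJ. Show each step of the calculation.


Excess power = 509 - 318 = 191 W
Work above CP = 191 * 225 = 42975 J
W' = 42.975 kJ

42.975 kJ


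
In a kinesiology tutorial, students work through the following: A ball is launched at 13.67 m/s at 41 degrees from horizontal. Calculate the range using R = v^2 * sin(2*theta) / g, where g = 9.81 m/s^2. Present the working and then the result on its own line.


sin(2 * 41) = sin(82) = 0.990268
v^2 = 13.67^2 = 186.8689
R = 186.8689 * 0.990268 / 9.81
= 18.863 m

18.863 m


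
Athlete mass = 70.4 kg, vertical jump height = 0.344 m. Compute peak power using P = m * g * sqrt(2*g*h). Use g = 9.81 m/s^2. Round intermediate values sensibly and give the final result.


sqrt(2 * 9.81 * 0.344) = sqrt(6.74928) = 2.597938 m/s
P = 70.4 * 9.81 * 2.597938
= 1794.2 W

1794.2 W


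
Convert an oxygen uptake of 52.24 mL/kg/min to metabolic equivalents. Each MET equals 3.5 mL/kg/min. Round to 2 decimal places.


One MET = 3.5 mL/kg/min
Number of METs = 52.24 / 3.5
= 14.93 METs

14.93 METs


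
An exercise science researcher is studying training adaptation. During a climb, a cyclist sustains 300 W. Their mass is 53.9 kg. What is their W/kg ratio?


Power-to-weight = 300 W / 53.9 kg
= 5.566 W/kg

5.566 W/kg


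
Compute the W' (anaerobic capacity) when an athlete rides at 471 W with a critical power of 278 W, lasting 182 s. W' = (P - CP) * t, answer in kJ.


Above-CP power = 193 W
Duration = 182 s
W' = 193 * 182 = 35126 J
Convert: 35126 / 1000 = 35.126 kJ

35.126 kJ


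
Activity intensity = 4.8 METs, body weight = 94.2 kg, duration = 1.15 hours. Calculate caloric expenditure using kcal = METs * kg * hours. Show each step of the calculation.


kcal = 4.8 * 94.2 * 1.15
= 452.16 * 1.15
= 519.98 kcal

519.98 kcal


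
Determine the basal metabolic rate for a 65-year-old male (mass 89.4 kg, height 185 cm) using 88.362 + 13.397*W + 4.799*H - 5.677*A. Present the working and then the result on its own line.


BMR = 88.362 + 13.397*89.4 + 4.799*185 - 5.677*65
= 1804.86 kcal/day

1804.86 kcal/day


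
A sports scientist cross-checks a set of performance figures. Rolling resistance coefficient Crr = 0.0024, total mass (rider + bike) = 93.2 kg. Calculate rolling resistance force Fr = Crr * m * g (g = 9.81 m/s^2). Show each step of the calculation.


Fr = Crr * m * g
= 0.0024 * 93.2 * 9.81
= 2.194 N

2.194 N


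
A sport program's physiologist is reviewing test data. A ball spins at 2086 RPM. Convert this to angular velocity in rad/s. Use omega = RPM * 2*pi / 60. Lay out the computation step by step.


omega = 2086 * 2 * pi / 60
= 2086 * 6.28318531 / 60
= 13106.725 / 60
= 218.445 rad/s

218.445 rad/s


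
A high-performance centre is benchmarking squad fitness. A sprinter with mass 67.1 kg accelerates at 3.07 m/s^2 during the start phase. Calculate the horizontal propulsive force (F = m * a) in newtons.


F = m * a
= 67.1 * 3.07
= 206.0 N

206.0 N


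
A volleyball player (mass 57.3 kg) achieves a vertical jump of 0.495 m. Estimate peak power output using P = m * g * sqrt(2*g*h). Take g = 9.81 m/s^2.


2 * g * h = 2 * 9.81 * 0.495 = 9.7119
sqrt(9.7119) = 3.116392 m/s
P = 57.3 * 9.81 * 3.116392 = 1751.76 W

1751.76 W


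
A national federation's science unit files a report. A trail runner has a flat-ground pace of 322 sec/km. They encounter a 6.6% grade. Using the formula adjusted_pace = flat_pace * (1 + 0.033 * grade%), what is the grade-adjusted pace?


Grade factor = 1 + 0.033 * 6.6 = 1.2178
Adjusted = 322 * 1.2178 = 392.13 sec/km

392.13 s/km


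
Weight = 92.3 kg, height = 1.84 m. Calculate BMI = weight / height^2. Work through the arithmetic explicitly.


height^2 = 1.84^2 = 3.3856
BMI = 92.3 / 3.3856 = 27.26 kg/m^2

27.26 kg/m^2


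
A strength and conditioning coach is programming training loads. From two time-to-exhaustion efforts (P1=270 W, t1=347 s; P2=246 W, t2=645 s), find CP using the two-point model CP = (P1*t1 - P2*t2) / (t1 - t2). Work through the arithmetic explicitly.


Work in trial 1 = 93690 J
Work in trial 2 = 158670 J
Delta work = -64980 J
Delta time = -298 s
CP = -64980 / -298 = 218.05 W

218.05 W


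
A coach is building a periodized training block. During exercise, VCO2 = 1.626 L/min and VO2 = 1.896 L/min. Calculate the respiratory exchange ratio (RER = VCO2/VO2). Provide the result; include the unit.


RER = VCO2 / VO2
= 1.626 / 1.896
= 0.8576

0.8576


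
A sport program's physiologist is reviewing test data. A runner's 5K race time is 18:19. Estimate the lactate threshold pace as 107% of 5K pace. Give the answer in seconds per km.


Total race time = 18*60 + 19 = 1099 seconds
5K pace = 1099 / 5 = 219.8 sec/km
LT pace = 219.8 * 1.07 = 235.19 sec/km

235.19 s/km


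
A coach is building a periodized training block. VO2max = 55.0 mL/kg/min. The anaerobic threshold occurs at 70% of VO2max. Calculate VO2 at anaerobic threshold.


AT fraction = 70 / 100 = 0.7
AT VO2 = 55.0 * 0.7
= 38.5 mL/kg/min

38.5 mL/kg/min


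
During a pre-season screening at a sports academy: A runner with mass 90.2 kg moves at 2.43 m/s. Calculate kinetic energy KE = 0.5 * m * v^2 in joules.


v^2 = 2.43^2 = 5.9049
KE = 0.5 * 90.2 * 5.9049
= 266.31 J

266.31 J


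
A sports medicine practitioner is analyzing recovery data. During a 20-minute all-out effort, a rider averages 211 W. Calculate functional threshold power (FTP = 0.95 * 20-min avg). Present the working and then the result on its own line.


FTP = 0.95 * 211
= 200.45 W

200.45 W


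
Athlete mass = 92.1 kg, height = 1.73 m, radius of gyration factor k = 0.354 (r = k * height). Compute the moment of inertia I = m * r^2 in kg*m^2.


r = k * height = 0.354 * 1.73 = 0.61242 m
r^2 = 0.61242^2 = 0.375058
I = 92.1 * 0.375058 = 34.543 kg*m^2

34.543 kg*m^2


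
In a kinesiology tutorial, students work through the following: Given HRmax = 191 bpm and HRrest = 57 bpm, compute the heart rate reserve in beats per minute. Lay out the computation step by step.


Heart rate reserve = maximum HR minus resting HR
HRR = 191 - 57 = 134 bpm

134 bpm


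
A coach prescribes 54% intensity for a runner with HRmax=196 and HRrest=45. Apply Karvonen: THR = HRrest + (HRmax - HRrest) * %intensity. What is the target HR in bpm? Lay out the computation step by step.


Heart rate reserve = 196 - 45 = 151
Intensity fraction = 54 / 100 = 0.54
THR = 45 + 151 * 0.54 = 126.54 bpm

126.54 bpm


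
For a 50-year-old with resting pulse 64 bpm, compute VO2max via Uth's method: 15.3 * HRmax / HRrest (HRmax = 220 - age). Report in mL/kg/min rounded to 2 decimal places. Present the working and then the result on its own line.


Step 1: HRmax = 220 - 50 = 170 bpm
Step 2: Ratio = 170 / 64 = 2.6563
Step 3: VO2max = 15.3 * 2.6563 = 40.64 mL/kg/min

40.64 mL/kg/min


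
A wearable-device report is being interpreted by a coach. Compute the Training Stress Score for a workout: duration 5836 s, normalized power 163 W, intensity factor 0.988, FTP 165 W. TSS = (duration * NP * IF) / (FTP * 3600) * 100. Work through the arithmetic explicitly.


Product = 5836 * 163 * 0.988 = 939852.784
Base = 165 * 3600 = 594000
TSS = 939852.784 / 594000 * 100 = 158.22

158.22 TSS


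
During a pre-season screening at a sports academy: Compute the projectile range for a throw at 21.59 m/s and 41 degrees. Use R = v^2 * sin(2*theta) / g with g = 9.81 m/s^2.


Two times the angle = 82 degrees
sin(82) = 0.990268
R = 466.1281 * 0.990268 / 9.81 = 47.053 m

47.053 m


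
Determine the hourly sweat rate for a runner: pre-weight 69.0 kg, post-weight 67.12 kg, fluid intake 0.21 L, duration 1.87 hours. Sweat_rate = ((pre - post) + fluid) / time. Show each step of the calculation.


Mass lost = 69.0 - 67.12 = 1.88 kg
Add fluid consumed: 1.88 + 0.21 = 2.09 L total sweat
Sweat rate = 2.09 / 1.87 = 1.118 L/h

1.118 L/h


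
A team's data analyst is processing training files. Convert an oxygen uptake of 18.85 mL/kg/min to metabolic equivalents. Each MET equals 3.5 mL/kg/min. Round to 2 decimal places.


One MET = 3.5 mL/kg/min
Number of METs = 18.85 / 3.5
= 5.39 METs

5.39 METs


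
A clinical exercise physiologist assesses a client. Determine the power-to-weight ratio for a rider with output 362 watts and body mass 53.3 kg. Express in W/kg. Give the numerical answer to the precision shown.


P/W = 362 / 53.3 = 6.792 W/kg

6.792 W/kg


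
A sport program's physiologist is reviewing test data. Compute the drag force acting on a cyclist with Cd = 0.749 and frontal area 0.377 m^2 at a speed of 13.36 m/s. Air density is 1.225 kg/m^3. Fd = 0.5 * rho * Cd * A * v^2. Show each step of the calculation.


Step 1: v^2 = 178.4896
Step 2: Fd = 0.5 * 1.225 * 0.749 * 0.377 * 178.4896
= 30.87 N

30.87 N


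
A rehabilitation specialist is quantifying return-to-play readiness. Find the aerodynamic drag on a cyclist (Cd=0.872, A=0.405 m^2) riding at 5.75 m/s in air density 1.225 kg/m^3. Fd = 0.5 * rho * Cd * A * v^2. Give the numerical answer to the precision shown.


Fd = 0.5 * 1.225 * 0.872 * 0.405 * 5.75^2
= 0.5 * 1.225 * 0.872 * 0.405 * 33.0625
= 7.152 N

7.152 N


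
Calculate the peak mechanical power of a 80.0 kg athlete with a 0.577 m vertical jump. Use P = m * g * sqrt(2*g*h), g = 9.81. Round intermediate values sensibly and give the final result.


First, sqrt(2gh) = sqrt(2 * 9.81 * 0.577)
= sqrt(11.32074) = 3.364631 m/s
Power = 80.0 * 9.81 * 3.364631 = 2640.56 W

2640.56 W


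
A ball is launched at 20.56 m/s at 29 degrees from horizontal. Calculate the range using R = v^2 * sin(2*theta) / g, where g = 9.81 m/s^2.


sin(2 * 29) = sin(58) = 0.848048
v^2 = 20.56^2 = 422.7136
R = 422.7136 * 0.848048 / 9.81
= 36.542 m

36.542 m


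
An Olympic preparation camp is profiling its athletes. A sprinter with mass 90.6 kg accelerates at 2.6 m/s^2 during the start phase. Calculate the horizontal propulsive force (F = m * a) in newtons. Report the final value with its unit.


F = m * a
= 90.6 * 2.6
= 235.56 N

235.56 N


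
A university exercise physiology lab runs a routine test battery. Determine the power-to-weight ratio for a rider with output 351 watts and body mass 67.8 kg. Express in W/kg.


P/W = 351 / 67.8 = 5.177 W/kg

5.177 W/kg


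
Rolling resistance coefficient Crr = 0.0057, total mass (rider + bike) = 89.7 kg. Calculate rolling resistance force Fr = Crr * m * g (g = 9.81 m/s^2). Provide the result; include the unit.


Fr = Crr * m * g
= 0.0057 * 89.7 * 9.81
= 5.016 N

5.016 N


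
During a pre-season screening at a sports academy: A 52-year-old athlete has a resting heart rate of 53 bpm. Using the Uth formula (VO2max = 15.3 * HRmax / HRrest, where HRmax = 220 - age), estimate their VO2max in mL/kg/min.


HRmax = 220 - 52 = 168 bpm
Ratio = HRmax / HRrest = 168 / 53 = 3.1698
VO2max = 15.3 * 3.1698 = 48.5 mL/kg/min

48.5 mL/kg/min


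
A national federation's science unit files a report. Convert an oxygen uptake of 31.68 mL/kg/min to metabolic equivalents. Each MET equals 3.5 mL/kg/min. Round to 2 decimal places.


One MET = 3.5 mL/kg/min
Number of METs = 31.68 / 3.5
= 9.05 METs

9.05 METs


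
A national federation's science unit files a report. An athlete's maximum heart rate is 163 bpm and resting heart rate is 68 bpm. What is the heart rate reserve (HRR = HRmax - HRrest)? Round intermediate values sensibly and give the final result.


HRR = HRmax - HRrest
= 163 - 68
= 95 bpm

95 bpm


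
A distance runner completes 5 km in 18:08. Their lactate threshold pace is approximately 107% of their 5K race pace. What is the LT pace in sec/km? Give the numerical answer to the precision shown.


Convert to seconds: 18 min 8 s = 1088 s
Pace per km = 1088 / 5 = 217.6 s/km
LT pace = 217.6 * 1.07 = 232.83 s/km

232.83 s/km


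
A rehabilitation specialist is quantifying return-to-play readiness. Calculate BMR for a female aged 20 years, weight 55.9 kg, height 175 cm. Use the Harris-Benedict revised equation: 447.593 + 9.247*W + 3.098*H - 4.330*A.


Substituting values:
W term = 9.247 * 55.9 = 516.9073
H term = 3.098 * 175 = 542.15
A term = 4.330 * 20 = 86.6
BMR = 1420.05 kcal/day

1420.05 kcal/day


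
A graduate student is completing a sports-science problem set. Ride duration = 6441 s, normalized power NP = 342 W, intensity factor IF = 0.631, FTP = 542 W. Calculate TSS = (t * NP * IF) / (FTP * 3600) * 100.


Numerator = 6441 * 342 * 0.631 = 1389980.682
Denominator = 542 * 3600 = 1951200
TSS = 1389980.682 / 1951200 * 100
= 71.24

71.24 TSS


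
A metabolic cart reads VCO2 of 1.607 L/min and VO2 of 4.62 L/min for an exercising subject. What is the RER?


RER = VCO2 / VO2 = 1.607 / 4.62 = 0.3478

0.3478


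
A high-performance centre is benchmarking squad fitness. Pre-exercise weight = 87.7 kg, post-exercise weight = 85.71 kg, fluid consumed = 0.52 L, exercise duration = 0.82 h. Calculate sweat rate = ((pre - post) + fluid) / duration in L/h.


Weight loss = 87.7 - 85.71 = 1.99 kg (approx L)
Total sweat = 1.99 + 0.52 = 2.51 L
Sweat rate = 2.51 / 0.82 = 3.061 L/h

3.061 L/h


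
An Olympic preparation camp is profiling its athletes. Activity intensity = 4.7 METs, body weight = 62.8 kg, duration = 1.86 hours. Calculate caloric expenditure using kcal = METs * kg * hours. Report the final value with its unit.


kcal = 4.7 * 62.8 * 1.86
= 295.16 * 1.86
= 549.0 kcal

549.0 kcal


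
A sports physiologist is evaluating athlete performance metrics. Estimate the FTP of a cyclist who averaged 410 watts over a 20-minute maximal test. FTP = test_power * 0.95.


FTP = 410 * 0.95 = 389.5 W

389.5 W


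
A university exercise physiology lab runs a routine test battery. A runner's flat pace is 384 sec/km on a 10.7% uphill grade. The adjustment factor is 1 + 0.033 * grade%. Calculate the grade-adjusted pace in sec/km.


Factor = 1 + 0.033 * 10.7 = 1.3531
Adjusted pace = 384 * 1.3531
= 519.59 sec/km

519.59 s/km


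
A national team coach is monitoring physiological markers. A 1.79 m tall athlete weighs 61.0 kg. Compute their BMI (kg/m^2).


height^2 = 3.2041 m^2
BMI = 61.0 / 3.2041 = 19.04 kg/m^2

19.04 kg/m^2


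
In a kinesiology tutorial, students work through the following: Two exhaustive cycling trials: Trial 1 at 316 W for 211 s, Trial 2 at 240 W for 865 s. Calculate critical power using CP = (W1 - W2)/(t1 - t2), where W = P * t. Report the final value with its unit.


W1 = 316 * 211 = 66676 J
W2 = 240 * 865 = 207600 J
CP = (66676 - 207600) / (211 - 865)
= -140924 / -654
= 215.48 W

215.48 W


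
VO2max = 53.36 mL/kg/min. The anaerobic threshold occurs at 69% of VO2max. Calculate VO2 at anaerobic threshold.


AT fraction = 69 / 100 = 0.69
AT VO2 = 53.36 * 0.69
= 36.82 mL/kg/min

36.82 mL/kg/min


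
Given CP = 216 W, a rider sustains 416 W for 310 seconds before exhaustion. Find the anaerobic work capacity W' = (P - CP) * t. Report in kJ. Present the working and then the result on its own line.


Excess power = 416 - 216 = 200 W
Work above CP = 200 * 310 = 62000 J
W' = 62.0 kJ

62.0 kJ


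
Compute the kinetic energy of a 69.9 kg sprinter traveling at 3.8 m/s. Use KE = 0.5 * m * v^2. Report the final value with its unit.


Velocity squared = 14.44
KE = 0.5 * 69.9 * 14.44 = 504.68 J

504.68 J


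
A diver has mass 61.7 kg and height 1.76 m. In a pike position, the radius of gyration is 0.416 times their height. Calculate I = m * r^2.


r = 0.416 * 1.76 = 0.73216 m
I = m * r^2 = 61.7 * 0.536058 = 33.075 kg*m^2

33.075 kg*m^2


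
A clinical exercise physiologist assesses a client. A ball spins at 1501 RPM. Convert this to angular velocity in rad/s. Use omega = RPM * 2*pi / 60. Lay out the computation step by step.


omega = 1501 * 2 * pi / 60
= 1501 * 6.28318531 / 60
= 9431.061 / 60
= 157.184 rad/s

157.184 rad/s


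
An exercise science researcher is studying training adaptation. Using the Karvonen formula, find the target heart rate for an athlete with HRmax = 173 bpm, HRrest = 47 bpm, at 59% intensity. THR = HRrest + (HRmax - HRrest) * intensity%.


HRR = 173 - 47 = 126
THR = 47 + 126 * 0.59
= 47 + 74.34
= 121.34 bpm

121.34 bpm


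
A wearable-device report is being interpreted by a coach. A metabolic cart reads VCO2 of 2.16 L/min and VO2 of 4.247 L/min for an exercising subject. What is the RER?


RER = VCO2 / VO2 = 2.16 / 4.247 = 0.5086

0.5086


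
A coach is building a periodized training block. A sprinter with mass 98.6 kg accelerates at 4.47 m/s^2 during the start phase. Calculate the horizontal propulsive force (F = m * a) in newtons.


F = m * a
= 98.6 * 4.47
= 440.74 N

440.74 N


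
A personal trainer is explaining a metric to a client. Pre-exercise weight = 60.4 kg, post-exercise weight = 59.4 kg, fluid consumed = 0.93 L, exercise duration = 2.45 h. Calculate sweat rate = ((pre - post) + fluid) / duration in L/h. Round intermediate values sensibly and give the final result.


Weight loss = 60.4 - 59.4 = 1.0 kg (approx L)
Total sweat = 1.0 + 0.93 = 1.93 L
Sweat rate = 1.93 / 2.45 = 0.788 L/h

0.788 L/h


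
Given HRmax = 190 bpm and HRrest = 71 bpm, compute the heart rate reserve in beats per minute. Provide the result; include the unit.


Heart rate reserve = maximum HR minus resting HR
HRR = 190 - 71 = 119 bpm

119 bpm


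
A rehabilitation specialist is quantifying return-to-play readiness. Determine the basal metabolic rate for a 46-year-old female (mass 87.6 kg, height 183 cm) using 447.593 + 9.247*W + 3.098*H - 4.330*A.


BMR = 447.593 + 9.247*87.6 + 3.098*183 - 4.330*46
= 1625.38 kcal/day

1625.38 kcal/day


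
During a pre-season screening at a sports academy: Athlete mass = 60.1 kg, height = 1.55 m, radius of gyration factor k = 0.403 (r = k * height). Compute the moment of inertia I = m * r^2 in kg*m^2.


r = k * height = 0.403 * 1.55 = 0.62465 m
r^2 = 0.62465^2 = 0.390188
I = 60.1 * 0.390188 = 23.45 kg*m^2

23.45 kg*m^2


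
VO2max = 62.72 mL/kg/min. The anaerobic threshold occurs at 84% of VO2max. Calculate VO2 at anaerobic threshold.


AT fraction = 84 / 100 = 0.84
AT VO2 = 62.72 * 0.84
= 52.68 mL/kg/min

52.68 mL/kg/min


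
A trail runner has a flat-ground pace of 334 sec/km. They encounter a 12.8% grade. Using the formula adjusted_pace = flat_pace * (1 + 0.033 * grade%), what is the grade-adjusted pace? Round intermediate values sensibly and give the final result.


Grade factor = 1 + 0.033 * 12.8 = 1.4224
Adjusted = 334 * 1.4224 = 475.08 sec/km

475.08 s/km


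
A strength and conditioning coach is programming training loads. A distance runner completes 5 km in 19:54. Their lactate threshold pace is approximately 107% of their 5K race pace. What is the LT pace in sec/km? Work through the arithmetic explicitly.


Convert to seconds: 19 min 54 s = 1194 s
Pace per km = 1194 / 5 = 238.8 s/km
LT pace = 238.8 * 1.07 = 255.52 s/km

255.52 s/km


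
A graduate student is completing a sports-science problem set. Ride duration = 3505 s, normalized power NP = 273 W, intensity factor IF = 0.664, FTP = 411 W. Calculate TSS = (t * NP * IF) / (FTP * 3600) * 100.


Numerator = 3505 * 273 * 0.664 = 635358.36
Denominator = 411 * 3600 = 1479600
TSS = 635358.36 / 1479600 * 100
= 42.94

42.94 TSS


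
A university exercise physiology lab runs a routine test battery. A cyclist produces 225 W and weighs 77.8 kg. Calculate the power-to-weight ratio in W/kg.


P/W = power / mass
= 225 / 77.8
= 2.892 W/kg

2.892 W/kg


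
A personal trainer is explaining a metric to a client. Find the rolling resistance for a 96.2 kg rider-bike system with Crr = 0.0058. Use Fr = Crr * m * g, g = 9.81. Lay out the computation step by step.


m * g = 96.2 * 9.81 = 943.722 N
Fr = 0.0058 * 943.722 = 5.474 N

5.474 N


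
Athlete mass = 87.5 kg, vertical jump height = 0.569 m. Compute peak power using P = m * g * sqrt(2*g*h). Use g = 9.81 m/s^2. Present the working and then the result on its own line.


sqrt(2 * 9.81 * 0.569) = sqrt(11.16378) = 3.341224 m/s
P = 87.5 * 9.81 * 3.341224
= 2868.02 W

2868.02 W


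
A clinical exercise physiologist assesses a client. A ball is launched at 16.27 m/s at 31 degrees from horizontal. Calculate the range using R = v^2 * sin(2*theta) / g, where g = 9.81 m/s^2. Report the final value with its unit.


sin(2 * 31) = sin(62) = 0.882948
v^2 = 16.27^2 = 264.7129
R = 264.7129 * 0.882948 / 9.81
= 23.825 m

23.825 m


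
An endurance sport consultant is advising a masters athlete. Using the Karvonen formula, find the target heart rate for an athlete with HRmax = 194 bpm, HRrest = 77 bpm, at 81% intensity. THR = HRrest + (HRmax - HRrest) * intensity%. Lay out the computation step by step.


HRR = 194 - 77 = 117
THR = 77 + 117 * 0.81
= 77 + 94.77
= 171.77 bpm

171.77 bpm


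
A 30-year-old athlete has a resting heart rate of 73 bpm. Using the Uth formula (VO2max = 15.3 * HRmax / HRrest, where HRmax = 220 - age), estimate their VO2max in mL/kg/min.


HRmax = 220 - 30 = 190 bpm
Ratio = HRmax / HRrest = 190 / 73 = 2.6027
VO2max = 15.3 * 2.6027 = 39.82 mL/kg/min

39.82 mL/kg/min


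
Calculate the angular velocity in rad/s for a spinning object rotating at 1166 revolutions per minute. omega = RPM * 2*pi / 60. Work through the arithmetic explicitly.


omega = RPM * 2*pi / 60
= 1166 * 6.28318531 / 60
= 122.103 rad/s

122.103 rad/s


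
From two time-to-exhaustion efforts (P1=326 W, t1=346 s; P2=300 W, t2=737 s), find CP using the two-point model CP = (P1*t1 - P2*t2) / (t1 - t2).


Work in trial 1 = 112796 J
Work in trial 2 = 221100 J
Delta work = -108304 J
Delta time = -391 s
CP = -108304 / -391 = 276.99 W

276.99 W


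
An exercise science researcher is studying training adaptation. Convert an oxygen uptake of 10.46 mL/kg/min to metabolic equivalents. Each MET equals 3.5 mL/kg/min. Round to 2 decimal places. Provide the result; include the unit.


One MET = 3.5 mL/kg/min
Number of METs = 10.46 / 3.5
= 2.99 METs

2.99 METs


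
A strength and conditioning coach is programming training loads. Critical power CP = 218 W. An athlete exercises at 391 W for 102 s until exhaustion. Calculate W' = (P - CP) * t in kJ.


P - CP = 391 - 218 = 173 W
W' = 173 * 102 = 17646 J
= 17646 / 1000 = 17.646 kJ

17.646 kJ


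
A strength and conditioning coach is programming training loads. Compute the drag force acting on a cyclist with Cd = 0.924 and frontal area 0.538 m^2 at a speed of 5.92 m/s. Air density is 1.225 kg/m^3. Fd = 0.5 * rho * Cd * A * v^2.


Step 1: v^2 = 35.0464
Step 2: Fd = 0.5 * 1.225 * 0.924 * 0.538 * 35.0464
= 10.671 N

10.671 N


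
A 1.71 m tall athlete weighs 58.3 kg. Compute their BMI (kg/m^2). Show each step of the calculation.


height^2 = 2.9241 m^2
BMI = 58.3 / 2.9241 = 19.94 kg/m^2

19.94 kg/m^2


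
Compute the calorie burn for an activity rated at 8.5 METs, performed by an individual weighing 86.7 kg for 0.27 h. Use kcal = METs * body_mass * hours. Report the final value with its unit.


Product of METs and mass = 8.5 * 86.7 = 736.95
Total kcal = 736.95 * 0.27 = 198.98 kcal

198.98 kcal


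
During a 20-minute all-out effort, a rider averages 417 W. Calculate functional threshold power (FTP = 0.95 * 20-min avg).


FTP = 0.95 * 417
= 396.15 W

396.15 W


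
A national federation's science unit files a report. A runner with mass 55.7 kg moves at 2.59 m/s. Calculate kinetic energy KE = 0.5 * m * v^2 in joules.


v^2 = 2.59^2 = 6.7081
KE = 0.5 * 55.7 * 6.7081
= 186.82 J

186.82 J


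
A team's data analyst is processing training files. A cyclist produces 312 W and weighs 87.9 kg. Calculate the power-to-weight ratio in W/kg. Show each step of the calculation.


P/W = power / mass
= 312 / 87.9
= 3.549 W/kg

3.549 W/kg


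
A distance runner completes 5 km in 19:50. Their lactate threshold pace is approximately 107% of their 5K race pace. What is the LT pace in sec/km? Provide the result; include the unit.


Convert to seconds: 19 min 50 s = 1190 s
Pace per km = 1190 / 5 = 238.0 s/km
LT pace = 238.0 * 1.07 = 254.66 s/km

254.66 s/km


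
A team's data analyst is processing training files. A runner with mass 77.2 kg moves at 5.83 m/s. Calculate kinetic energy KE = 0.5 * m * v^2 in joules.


v^2 = 5.83^2 = 33.9889
KE = 0.5 * 77.2 * 33.9889
= 1311.97 J

1311.97 J


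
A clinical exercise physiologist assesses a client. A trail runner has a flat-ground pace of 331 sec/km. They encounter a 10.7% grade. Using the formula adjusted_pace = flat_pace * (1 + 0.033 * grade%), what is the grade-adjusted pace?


Grade factor = 1 + 0.033 * 10.7 = 1.3531
Adjusted = 331 * 1.3531 = 447.88 sec/km

447.88 s/km


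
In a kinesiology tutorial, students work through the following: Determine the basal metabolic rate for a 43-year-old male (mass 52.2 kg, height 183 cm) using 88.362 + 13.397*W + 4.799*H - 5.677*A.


BMR = 88.362 + 13.397*52.2 + 4.799*183 - 5.677*43
= 1421.79 kcal/day

1421.79 kcal/day


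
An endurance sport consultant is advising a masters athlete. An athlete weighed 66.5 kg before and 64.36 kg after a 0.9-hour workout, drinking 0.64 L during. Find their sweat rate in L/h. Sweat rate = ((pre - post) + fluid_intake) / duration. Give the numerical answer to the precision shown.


Body mass change = 2.14 kg
Total sweat loss = 2.14 + 0.64 = 2.78 L
Rate = 2.78 / 0.9 = 3.089 L/h

3.089 L/h


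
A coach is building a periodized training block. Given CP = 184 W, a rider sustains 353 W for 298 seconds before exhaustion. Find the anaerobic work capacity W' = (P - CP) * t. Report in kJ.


Excess power = 353 - 184 = 169 W
Work above CP = 169 * 298 = 50362 J
W' = 50.362 kJ

50.362 kJ


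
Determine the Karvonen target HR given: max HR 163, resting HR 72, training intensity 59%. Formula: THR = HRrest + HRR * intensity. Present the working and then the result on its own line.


HRR = HRmax - HRrest = 163 - 72 = 91
THR = 72 + 91 * 0.59
= 125.69 bpm

125.69 bpm


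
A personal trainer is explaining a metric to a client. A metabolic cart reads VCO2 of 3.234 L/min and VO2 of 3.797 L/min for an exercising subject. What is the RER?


RER = VCO2 / VO2 = 3.234 / 3.797 = 0.8517

0.8517


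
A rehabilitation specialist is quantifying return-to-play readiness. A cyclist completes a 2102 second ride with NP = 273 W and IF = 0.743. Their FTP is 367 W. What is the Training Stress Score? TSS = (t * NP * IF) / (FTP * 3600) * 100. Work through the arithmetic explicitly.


t * NP * IF = 2102 * 273 * 0.743 = 426367.578
FTP * 3600 = 1321200
TSS = (426367.578 / 1321200) * 100 = 32.27

32.27 TSS


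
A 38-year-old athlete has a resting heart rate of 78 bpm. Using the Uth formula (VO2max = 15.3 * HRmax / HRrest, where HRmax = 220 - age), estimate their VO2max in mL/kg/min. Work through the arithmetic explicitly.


HRmax = 220 - 38 = 182 bpm
Ratio = HRmax / HRrest = 182 / 78 = 2.3333
VO2max = 15.3 * 2.3333 = 35.7 mL/kg/min

35.7 mL/kg/min


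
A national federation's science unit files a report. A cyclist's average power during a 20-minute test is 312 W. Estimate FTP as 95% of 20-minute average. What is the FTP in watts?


FTP = 20-min power * 0.95
= 312 * 0.95
= 296.4 W

296.4 W


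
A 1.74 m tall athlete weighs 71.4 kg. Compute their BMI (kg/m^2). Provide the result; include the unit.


height^2 = 3.0276 m^2
BMI = 71.4 / 3.0276 = 23.58 kg/m^2

23.58 kg/m^2


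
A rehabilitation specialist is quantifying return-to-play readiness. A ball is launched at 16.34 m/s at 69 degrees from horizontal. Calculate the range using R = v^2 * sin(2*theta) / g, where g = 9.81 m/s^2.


sin(2 * 69) = sin(138) = 0.669131
v^2 = 16.34^2 = 266.9956
R = 266.9956 * 0.669131 / 9.81
= 18.212 m

18.212 m


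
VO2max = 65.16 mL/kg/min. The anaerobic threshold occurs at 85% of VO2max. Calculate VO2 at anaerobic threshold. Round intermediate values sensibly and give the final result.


AT fraction = 85 / 100 = 0.85
AT VO2 = 65.16 * 0.85
= 55.39 mL/kg/min

55.39 mL/kg/min


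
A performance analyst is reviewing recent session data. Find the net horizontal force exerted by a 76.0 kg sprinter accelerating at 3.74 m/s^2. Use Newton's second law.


Newton's second law: F = m * a
F = 76.0 * 3.74 = 284.24 N

284.24 N


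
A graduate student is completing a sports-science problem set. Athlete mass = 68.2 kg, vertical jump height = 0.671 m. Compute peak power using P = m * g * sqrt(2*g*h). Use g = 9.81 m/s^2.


sqrt(2 * 9.81 * 0.671) = sqrt(13.16502) = 3.628363 m/s
P = 68.2 * 9.81 * 3.628363
= 2427.53 W

2427.53 W


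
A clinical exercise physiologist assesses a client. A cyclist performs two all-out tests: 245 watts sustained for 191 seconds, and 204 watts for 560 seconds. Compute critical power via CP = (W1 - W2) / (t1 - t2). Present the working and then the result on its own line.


W1 = P1 * t1 = 245 * 191 = 46795 J
W2 = P2 * t2 = 204 * 560 = 114240 J
CP = (46795 - 114240) / (191 - 560)
= 182.78 W

182.78 W


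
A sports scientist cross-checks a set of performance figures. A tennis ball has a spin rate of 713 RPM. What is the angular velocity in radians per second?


Convert RPM to rad/s: multiply by 2*pi and divide by 60
omega = 713 * 2 * pi / 60
= 74.665 rad/s

74.665 rad/s


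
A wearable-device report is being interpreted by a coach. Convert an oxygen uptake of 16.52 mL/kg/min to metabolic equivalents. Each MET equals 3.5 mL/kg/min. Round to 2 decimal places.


One MET = 3.5 mL/kg/min
Number of METs = 16.52 / 3.5
= 4.72 METs

4.72 METs


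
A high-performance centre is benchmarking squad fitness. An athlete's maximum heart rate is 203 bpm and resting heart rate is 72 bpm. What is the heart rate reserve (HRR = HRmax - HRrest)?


HRR = HRmax - HRrest
= 203 - 72
= 131 bpm

131 bpm


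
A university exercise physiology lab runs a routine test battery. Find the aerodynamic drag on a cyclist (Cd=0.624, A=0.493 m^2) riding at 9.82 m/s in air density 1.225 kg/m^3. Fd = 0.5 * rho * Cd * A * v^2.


Fd = 0.5 * 1.225 * 0.624 * 0.493 * 9.82^2
= 0.5 * 1.225 * 0.624 * 0.493 * 96.4324
= 18.17 N

18.17 N


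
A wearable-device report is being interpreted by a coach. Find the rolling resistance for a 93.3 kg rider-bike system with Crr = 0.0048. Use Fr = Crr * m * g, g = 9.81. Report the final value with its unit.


m * g = 93.3 * 9.81 = 915.273 N
Fr = 0.0048 * 915.273 = 4.393 N

4.393 N


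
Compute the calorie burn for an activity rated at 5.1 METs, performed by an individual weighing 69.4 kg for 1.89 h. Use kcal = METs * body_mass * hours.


Product of METs and mass = 5.1 * 69.4 = 353.94
Total kcal = 353.94 * 1.89 = 668.95 kcal

668.95 kcal


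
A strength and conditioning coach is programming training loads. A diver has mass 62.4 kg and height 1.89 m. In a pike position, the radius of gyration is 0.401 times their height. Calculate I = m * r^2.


r = 0.401 * 1.89 = 0.75789 m
I = m * r^2 = 62.4 * 0.574397 = 35.842 kg*m^2

35.842 kg*m^2


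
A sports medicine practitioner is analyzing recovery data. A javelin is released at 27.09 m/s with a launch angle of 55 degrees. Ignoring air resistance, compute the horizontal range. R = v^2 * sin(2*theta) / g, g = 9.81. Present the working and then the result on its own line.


Launch speed squared = 733.8681
sin(2 * 55 deg) = 0.939693
Range = 733.8681 * 0.939693 / 9.81
= 70.297 m

70.297 m


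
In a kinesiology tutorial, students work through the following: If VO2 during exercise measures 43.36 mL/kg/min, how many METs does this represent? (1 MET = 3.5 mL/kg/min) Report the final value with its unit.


METs = VO2 / 3.5 = 43.36 / 3.5 = 12.39

12.39 METs


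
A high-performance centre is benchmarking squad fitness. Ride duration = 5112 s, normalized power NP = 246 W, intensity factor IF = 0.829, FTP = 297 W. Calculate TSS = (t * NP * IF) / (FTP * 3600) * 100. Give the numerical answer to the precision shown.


Numerator = 5112 * 246 * 0.829 = 1042510.608
Denominator = 297 * 3600 = 1069200
TSS = 1042510.608 / 1069200 * 100
= 97.5

97.5 TSS


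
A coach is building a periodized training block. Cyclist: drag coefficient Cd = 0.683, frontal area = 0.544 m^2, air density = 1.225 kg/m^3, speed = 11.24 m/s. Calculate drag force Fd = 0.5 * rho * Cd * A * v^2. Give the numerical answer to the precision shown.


v^2 = 11.24^2 = 126.3376
Fd = 0.5 * 1.225 * 0.683 * 0.544 * 126.3376
= 28.751 N

28.751 N


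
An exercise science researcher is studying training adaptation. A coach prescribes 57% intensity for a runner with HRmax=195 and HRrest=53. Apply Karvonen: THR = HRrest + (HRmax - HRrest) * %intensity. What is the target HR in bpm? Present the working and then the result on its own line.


Heart rate reserve = 195 - 53 = 142
Intensity fraction = 57 / 100 = 0.57
THR = 53 + 142 * 0.57 = 133.94 bpm

133.94 bpm


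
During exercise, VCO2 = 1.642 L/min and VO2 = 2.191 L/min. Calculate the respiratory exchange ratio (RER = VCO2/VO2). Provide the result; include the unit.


RER = VCO2 / VO2
= 1.642 / 2.191
= 0.7494

0.7494


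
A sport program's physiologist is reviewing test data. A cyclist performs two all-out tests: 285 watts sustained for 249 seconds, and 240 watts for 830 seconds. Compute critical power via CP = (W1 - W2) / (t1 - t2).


W1 = P1 * t1 = 285 * 249 = 70965 J
W2 = P2 * t2 = 240 * 830 = 199200 J
CP = (70965 - 199200) / (249 - 830)
= 220.71 W

220.71 W


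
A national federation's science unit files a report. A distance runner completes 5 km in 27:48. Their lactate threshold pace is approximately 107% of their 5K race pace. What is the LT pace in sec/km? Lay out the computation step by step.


Convert to seconds: 27 min 48 s = 1668 s
Pace per km = 1668 / 5 = 333.6 s/km
LT pace = 333.6 * 1.07 = 356.95 s/km

356.95 s/km


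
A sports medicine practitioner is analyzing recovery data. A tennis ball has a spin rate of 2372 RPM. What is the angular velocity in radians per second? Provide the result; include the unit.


Convert RPM to rad/s: multiply by 2*pi and divide by 60
omega = 2372 * 2 * pi / 60
= 248.395 rad/s

248.395 rad/s


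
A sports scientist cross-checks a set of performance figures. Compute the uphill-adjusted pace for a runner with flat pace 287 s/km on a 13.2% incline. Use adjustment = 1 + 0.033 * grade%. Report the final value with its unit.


Adjustment factor = 1 + 0.033 * 13.2 = 1.4356
Grade-adjusted pace = 287 * 1.4356 = 412.02 s/km

412.02 s/km


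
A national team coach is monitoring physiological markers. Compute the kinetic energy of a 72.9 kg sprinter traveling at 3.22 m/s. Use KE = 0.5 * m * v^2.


Velocity squared = 10.3684
KE = 0.5 * 72.9 * 10.3684 = 377.93 J

377.93 J


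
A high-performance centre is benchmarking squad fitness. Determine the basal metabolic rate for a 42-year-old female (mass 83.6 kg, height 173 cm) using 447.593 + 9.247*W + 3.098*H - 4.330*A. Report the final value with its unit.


BMR = 447.593 + 9.247*83.6 + 3.098*173 - 4.330*42
= 1574.74 kcal/day

1574.74 kcal/day


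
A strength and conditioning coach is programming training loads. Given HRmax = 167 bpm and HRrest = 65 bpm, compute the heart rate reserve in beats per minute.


Heart rate reserve = maximum HR minus resting HR
HRR = 167 - 65 = 102 bpm

102 bpm


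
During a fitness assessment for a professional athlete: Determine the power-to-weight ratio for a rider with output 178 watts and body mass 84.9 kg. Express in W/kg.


P/W = 178 / 84.9 = 2.097 W/kg

2.097 W/kg


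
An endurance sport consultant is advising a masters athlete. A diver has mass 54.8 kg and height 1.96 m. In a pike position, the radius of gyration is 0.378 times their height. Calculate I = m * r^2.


r = 0.378 * 1.96 = 0.74088 m
I = m * r^2 = 54.8 * 0.548903 = 30.08 kg*m^2

30.08 kg*m^2


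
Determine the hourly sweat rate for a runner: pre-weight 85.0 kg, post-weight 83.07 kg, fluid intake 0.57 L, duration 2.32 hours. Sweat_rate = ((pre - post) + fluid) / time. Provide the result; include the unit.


Mass lost = 85.0 - 83.07 = 1.93 kg
Add fluid consumed: 1.93 + 0.57 = 2.5 L total sweat
Sweat rate = 2.5 / 2.32 = 1.078 L/h

1.078 L/h


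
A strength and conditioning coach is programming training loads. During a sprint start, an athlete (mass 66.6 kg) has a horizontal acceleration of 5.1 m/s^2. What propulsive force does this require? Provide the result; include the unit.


Propulsive force = mass * acceleration
= 66.6 kg * 5.1 m/s^2
= 339.66 N

339.66 N


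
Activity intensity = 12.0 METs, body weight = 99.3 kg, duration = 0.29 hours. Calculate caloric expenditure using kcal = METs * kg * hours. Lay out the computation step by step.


kcal = 12.0 * 99.3 * 0.29
= 1191.6 * 0.29
= 345.56 kcal

345.56 kcal


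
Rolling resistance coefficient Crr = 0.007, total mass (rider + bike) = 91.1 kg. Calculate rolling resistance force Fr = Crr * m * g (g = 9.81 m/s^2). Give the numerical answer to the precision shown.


Fr = Crr * m * g
= 0.007 * 91.1 * 9.81
= 6.256 N

6.256 N


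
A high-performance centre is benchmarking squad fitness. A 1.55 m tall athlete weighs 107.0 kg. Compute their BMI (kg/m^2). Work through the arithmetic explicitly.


height^2 = 2.4025 m^2
BMI = 107.0 / 2.4025 = 44.54 kg/m^2

44.54 kg/m^2


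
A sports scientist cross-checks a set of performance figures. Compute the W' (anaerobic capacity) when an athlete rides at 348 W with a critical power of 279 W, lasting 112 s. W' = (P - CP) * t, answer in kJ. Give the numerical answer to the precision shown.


Above-CP power = 69 W
Duration = 112 s
W' = 69 * 112 = 7728 J
Convert: 7728 / 1000 = 7.728 kJ

7.728 kJ


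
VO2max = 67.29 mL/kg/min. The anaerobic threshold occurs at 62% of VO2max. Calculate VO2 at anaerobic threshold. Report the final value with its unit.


AT fraction = 62 / 100 = 0.62
AT VO2 = 67.29 * 0.62
= 41.72 mL/kg/min

41.72 mL/kg/min


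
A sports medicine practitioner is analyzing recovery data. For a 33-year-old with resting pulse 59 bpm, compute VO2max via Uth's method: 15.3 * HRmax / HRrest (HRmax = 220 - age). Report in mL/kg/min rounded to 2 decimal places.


Step 1: HRmax = 220 - 33 = 187 bpm
Step 2: Ratio = 187 / 59 = 3.1695
Step 3: VO2max = 15.3 * 3.1695 = 48.49 mL/kg/min

48.49 mL/kg/min


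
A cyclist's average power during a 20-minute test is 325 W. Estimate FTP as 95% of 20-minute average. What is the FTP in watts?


FTP = 20-min power * 0.95
= 325 * 0.95
= 308.75 W

308.75 W


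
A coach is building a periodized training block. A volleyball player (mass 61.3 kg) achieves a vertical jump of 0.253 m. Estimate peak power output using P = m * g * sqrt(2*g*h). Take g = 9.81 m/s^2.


2 * g * h = 2 * 9.81 * 0.253 = 4.96386
sqrt(4.96386) = 2.227972 m/s
P = 61.3 * 9.81 * 2.227972 = 1339.8 W

1339.8 W


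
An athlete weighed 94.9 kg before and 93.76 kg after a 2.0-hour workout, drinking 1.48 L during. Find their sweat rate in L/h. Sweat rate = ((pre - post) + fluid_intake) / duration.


Body mass change = 1.14 kg
Total sweat loss = 1.14 + 1.48 = 2.62 L
Rate = 2.62 / 2.0 = 1.31 L/h

1.31 L/h


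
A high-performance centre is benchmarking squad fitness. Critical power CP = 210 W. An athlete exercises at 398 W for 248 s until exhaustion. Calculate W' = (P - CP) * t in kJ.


P - CP = 398 - 210 = 188 W
W' = 188 * 248 = 46624 J
= 46624 / 1000 = 46.624 kJ

46.624 kJ
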